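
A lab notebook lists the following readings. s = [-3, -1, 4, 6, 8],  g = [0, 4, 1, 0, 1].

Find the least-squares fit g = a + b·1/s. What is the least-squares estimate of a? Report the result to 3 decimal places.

Sums needed: Σ1 = 5, Σ1/s = -19/24, Σ1/s·1/s = 701/576.
For Aᵀg: Σg = 6, Σ1/s·g = -29/8.
So AᵀA·[a, b]ᵀ = Aᵀg: [[5, -19/24]; [-19/24, 701/576]]·[a, b]ᵀ = [6, -29/8]ᵀ.
Eliminating b: (701/576)·(row 1) − (-19/24)·(row 2) gives (131/24)·a = (701/576)·6 − (-19/24)·(-29/8) = 851/192, so a = 851/1048.
Then b = ((-29/8) − (-19/24)·(851/1048))/(701/576) = -321/131.

a = 0.812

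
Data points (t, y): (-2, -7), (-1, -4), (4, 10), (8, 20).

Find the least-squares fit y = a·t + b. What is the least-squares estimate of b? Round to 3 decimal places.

b = -1.340

The normal equations are: 85·a + 9·b = 218;  9·a + 4·b = 19.
(Σt·t = 85, Σt = 9, Σ1 = 4, Σt·y = 218, Σy = 19.)
Eliminating b: 4·(row 1) − 9·(row 2) gives 259·a = 4·218 − 9·19 = 701, so a = 701/259.
Then b = (19 − 9·(701/259))/4 = -347/259.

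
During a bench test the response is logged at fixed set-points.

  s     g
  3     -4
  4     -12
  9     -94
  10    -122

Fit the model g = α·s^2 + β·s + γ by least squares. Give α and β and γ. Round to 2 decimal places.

α = -1.67, β = 4.96, γ = -4.43

Setting ∂/∂α … = 0 gives: 16898·α + 1820·β + 206·γ = -20042;  1820·α + 206·β + 26·γ = -2126;  206·α + 26·β + 4·γ = -232.
Row-reducing yields α = -5/3, β = 551/111, γ = -164/37.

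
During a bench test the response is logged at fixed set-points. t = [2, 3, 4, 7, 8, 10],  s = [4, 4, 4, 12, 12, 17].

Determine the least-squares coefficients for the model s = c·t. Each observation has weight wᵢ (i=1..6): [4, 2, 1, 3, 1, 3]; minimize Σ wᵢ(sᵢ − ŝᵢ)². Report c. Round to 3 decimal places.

c = 1.658

Compute the Gram sums: Σwᵢ·t·t = 561.
Right-hand side: Σwᵢ·t·s = 930.
c = 930/561 = 1.65775.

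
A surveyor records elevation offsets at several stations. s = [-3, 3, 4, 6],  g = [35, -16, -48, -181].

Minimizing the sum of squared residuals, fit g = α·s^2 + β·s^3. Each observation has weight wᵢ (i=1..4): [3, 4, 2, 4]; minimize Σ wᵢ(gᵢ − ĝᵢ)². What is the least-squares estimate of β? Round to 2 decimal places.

β = -1.00

Normal-equation sums: Σwᵢ·s^2·s^2 = 6263, Σwᵢ·s^2·s^3 = 33395, Σwᵢ·s^3·s^3 = 199919.
For MᵀWg: Σwᵢ·s^2·g = -27231, Σwᵢ·s^3·g = -167091.
det = 6263·199919 − 33395² = 136866672.
α = ((-27231)·199919 − 33395·(-167091))/136866672 = 1889023/1900926; β = (6263·(-167091) − 33395·(-27231))/136866672 = -1904329/1900926.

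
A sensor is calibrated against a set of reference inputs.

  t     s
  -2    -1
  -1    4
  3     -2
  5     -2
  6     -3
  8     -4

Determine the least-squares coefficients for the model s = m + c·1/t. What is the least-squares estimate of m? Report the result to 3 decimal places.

The normal system XᵀX·[m, c]ᵀ = Xᵀs is [[6, -27/40]; [-27/40, 20801/14400]]·[m, c]ᵀ = [-8, -167/30]ᵀ.
Determinant 6·(20801/14400) − (-27/40)² = 7883/960.
m = ((-8)·(20801/14400) − (-27/40)·(-167/30))/(7883/960) = -220516/118245; c = (6·(-167/30) − (-27/40)·(-8))/(7883/960) = -37248/7883.

m = -1.865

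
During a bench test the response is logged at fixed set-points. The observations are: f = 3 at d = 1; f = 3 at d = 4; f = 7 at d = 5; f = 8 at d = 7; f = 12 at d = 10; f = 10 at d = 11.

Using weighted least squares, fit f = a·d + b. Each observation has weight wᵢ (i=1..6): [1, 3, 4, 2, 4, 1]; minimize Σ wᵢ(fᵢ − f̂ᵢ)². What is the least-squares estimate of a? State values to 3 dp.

a = 1.066

Entries of AᵀWA: Σwᵢ·d·d = 768, Σwᵢ·d = 98, Σwᵢ·1 = 15.
And Σwᵢ·d·f = 881, Σwᵢ·f = 114.
Normal equations: [[768, 98]; [98, 15]]·[a, b]ᵀ = [881, 114]ᵀ.
Eliminating b: 15·(row 1) − 98·(row 2) gives 1916·a = 15·881 − 98·114 = 2043, so a = 2043/1916.
Then b = (114 − 98·(2043/1916))/15 = 607/958.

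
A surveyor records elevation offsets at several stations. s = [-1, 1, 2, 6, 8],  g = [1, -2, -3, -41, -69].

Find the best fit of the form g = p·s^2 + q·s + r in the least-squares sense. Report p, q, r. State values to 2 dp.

p = -0.99, q = -0.91, r = 1.07

Entries of XᵀX: Σs^2·s^2 = 5410, Σs^2·s = 736, Σs^2 = 106, Σs·s = 106, Σs = 16, Σ1 = 5.
Right-hand side: Σs^2·g = -5905, Σs·g = -807, Σg = -114.
Normal equations: [[5410, 736, 106]; [736, 106, 16]; [106, 16, 5]]·[p, q, r]ᵀ = [-5905, -807, -114]ᵀ.
Row-reducing yields p = -39221/39678, q = -36181/39678, r = 7101/6613.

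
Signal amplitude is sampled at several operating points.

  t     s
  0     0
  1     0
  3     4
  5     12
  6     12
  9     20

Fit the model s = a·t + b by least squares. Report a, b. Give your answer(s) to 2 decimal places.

a = 2.36, b = -1.43

Setting ∂/∂a … = 0 gives: 152·a + 24·b = 324;  24·a + 6·b = 48.
(Σt·t = 152, Σt = 24, Σ1 = 6, Σt·s = 324, Σs = 48.)
det = 152·6 − 24² = 336.
a = (324·6 − 24·48)/336 = 33/14; b = (152·48 − 24·324)/336 = -10/7.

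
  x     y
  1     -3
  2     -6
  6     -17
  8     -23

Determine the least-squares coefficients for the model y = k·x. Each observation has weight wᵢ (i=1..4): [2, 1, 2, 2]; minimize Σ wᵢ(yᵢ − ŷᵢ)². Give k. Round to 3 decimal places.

k = -2.864

MᵀWM·[k]ᵀ = MᵀWy reads: 206·k = -590.
(Σwᵢ·x·x = 206, Σwᵢ·x·y = -590.)
Hence k = -590 / 206 ≈ -2.86408.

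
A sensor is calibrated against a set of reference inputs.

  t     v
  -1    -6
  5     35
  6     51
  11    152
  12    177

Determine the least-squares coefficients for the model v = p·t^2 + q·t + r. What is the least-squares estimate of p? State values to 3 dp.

p = 1.015

The normal system XᵀX·[p, q, r]ᵀ = Xᵀv is [[37299, 3399, 327]; [3399, 327, 33]; [327, 33, 5]]·[p, q, r]ᵀ = [46585, 4283, 409]ᵀ.
Inverting the 3×3 Gram matrix, [p, q, r]ᵀ = [9315/9173, 81547/27519, -38253/9173]ᵀ.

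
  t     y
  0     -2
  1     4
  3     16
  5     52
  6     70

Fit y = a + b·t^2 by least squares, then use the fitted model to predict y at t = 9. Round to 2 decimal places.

ŷ = 160.96

With design matrix M, MᵀM = [[5, 71]; [71, 2003]] and Mᵀy = [140, 3968]ᵀ.
Δ = 5·2003 − 71² = 4974.
a = (140·2003 − 71·3968)/4974 = -218/829; b = (5·3968 − 71·140)/4974 = 1650/829.
At t = 9: ŷ = (-218/829)·(1) + (1650/829)·(81) = 133432/829.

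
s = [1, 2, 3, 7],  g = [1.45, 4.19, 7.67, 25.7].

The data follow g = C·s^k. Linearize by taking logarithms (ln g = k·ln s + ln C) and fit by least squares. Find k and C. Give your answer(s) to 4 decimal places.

Linearized form: ln g = k·ln s + ln C. From the 4 transformed points,
Σln s = 3.7377, Σ(ln s)² = 5.4740, Σln g = 7.0881, Σln s·ln g = 9.5487.
Normal system: [[5.4740, 3.7377]; [3.7377, 4]]·[k, ln C]ᵀ = [9.5487, 7.0881]ᵀ.
Slope k = (n·Σln s·ln g − Σln s·Σln g)/(n·Σ(ln s)² − (Σln s)²) = (4·9.5487 − 3.7377·7.0881)/7.9257 = 1.47644; ln C = (Σln g − k·Σln s)/n = 0.39241, so C = exp(0.39241) = 1.48054.

k = 1.4764, C = 1.4805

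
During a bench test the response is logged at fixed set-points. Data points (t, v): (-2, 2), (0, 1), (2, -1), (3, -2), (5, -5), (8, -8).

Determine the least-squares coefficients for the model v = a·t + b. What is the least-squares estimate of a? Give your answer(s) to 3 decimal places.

With design matrix A, AᵀA = [[106, 16]; [16, 6]] and Aᵀv = [-101, -13]ᵀ.
det = 106·6 − 16² = 380.
a = ((-101)·6 − 16·(-13))/380 = -199/190; b = (106·(-13) − 16·(-101))/380 = 119/190.

a = -1.047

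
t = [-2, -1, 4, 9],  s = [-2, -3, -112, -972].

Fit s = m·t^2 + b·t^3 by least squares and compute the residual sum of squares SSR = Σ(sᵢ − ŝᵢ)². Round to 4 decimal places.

With design matrix M, MᵀM = [[6834, 60040]; [60040, 535602]] and Mᵀs = [-80535, -715737]ᵀ.
Eliminating b: 535602·(row 1) − 60040·(row 2) gives 55502468·m = 535602·(-80535) − 60040·(-715737) = -161857590, so m = -80928795/27751234.
Then b = ((-715737) − 60040·(-80928795/27751234))/535602 = -28012629/27751234.
Residuals: 22055840/13875617, -15168768/13875617, -1462088/1982231, 1119744/13875617; SSR = 59280448/13875617.

SSR = 4.2723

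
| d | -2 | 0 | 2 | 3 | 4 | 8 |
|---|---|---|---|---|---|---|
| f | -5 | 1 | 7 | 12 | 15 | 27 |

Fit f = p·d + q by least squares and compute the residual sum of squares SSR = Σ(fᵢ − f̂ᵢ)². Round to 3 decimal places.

SSR = 2.218

XᵀX·[p, q]ᵀ = Xᵀf reads: 97·p + 15·q = 336;  15·p + 6·q = 57.
Eliminating q: 6·(row 1) − 15·(row 2) gives 357·p = 6·336 − 15·57 = 1161, so p = 387/119.
Then q = (57 − 15·(387/119))/6 = 163/119.
Residuals: 16/119, -44/119, -104/119, 104/119, 74/119, -46/119; SSR = 264/119.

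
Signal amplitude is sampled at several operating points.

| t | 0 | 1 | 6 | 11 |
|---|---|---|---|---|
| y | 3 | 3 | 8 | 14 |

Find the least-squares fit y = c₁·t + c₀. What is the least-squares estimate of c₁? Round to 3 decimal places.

c₁ = 1.026

Setting ∂/∂c₁ … = 0 gives: 158·c₁ + 18·c₀ = 205;  18·c₁ + 4·c₀ = 28.
det = 158·4 − 18² = 308.
c₁ = (205·4 − 18·28)/308 = 79/77; c₀ = (158·28 − 18·205)/308 = 367/154.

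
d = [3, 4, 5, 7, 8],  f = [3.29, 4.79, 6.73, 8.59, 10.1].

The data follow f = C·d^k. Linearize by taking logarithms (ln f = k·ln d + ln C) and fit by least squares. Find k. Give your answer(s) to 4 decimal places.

With ln fᵢ as the transformed response and ln dᵢ as the regressor:
Σln d = 8.1197, Σ(ln d)² = 13.8297, Σln f = 9.1271, Σln d·ln f = 15.5422.
Normal system: [[13.8297, 8.1197]; [8.1197, 5]]·[k, ln C]ᵀ = [15.5422, 9.1271]ᵀ.
Solving (det = 3.2190): k = 1.11877, ln C = 0.00861.

k = 1.1188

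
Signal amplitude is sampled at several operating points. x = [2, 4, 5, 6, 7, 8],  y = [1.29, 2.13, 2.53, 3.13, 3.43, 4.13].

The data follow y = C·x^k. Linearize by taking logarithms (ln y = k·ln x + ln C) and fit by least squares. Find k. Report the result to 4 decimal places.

k = 0.8230

With ln yᵢ as the transformed response and ln xᵢ as the regressor:
Over the data: Σln x = 9.5060, Σ(ln x)² = 16.3136, Σln y = 5.7309, Σln x·ln y = 10.1108.
Normal system: [[16.3136, 9.5060]; [9.5060, 6]]·[k, ln C]ᵀ = [10.1108, 5.7309]ᵀ.
Solving (det = 7.5177): k = 0.82300, ln C = -0.34876.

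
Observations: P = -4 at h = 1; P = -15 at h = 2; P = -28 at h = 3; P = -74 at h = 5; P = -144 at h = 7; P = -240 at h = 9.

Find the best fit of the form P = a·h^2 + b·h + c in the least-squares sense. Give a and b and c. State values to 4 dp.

Setting ∂/∂a … = 0 gives: 9685·a + 1233·b + 169·c = -28662;  1233·a + 169·b + 27·c = -3656;  169·a + 27·b + 6·c = -505.
Solving the 3×3 system (Gaussian elimination) gives a = -4814/1601, b = 6277/8005, c = -24029/8005.

a = -3.0069, b = 0.7841, c = -3.0017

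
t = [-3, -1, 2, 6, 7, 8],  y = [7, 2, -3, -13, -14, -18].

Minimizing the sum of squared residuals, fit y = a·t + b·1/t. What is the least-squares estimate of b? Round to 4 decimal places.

Setting ∂/∂a … = 0 gives: 163·a + 6·b = -349;  6·a + (40217/28224)·b = -49/4.
(Σt·t = 163, Σt·1/t = 6, Σ1/t·1/t = 40217/28224, Σt·y = -349, Σ1/t·y = -49/4.)
Determinant 163·(40217/28224) − 6² = 5539307/28224.
a = ((-349)·(40217/28224) − 6·(-49/4))/(5539307/28224) = -11961269/5539307; b = (163·(-49/4) − 6·(-349))/(5539307/28224) = 2744784/5539307.

b = 0.4955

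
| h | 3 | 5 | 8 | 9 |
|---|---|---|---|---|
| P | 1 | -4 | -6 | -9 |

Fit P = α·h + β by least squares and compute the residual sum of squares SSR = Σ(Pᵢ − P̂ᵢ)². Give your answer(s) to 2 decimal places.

SSR = 3.67

The normal equations are: 179·α + 25·β = -146;  25·α + 4·β = -18.
(Σh·h = 179, Σh = 25, Σ1 = 4, Σh·P = -146, ΣP = -18.)
det = 179·4 − 25² = 91.
α = ((-146)·4 − 25·(-18))/91 = -134/91; β = (179·(-18) − 25·(-146))/91 = 428/91.
Residuals: 5/7, -122/91, 14/13, -41/91; SSR = 334/91.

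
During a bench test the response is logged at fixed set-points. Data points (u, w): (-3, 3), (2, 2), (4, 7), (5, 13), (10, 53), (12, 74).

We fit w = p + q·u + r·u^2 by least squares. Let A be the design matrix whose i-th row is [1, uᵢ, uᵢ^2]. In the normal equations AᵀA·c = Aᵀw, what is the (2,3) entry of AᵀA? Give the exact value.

2898

Row 2 ↔ basis u, column 3 ↔ basis u^2, so (AᵀA)_{2,3} = Σᵢ (u)·(u^2) = (-3)·(9) + (2)·(4) + (4)·(16) + (5)·(25) + (10)·(100) + (12)·(144) = 2898.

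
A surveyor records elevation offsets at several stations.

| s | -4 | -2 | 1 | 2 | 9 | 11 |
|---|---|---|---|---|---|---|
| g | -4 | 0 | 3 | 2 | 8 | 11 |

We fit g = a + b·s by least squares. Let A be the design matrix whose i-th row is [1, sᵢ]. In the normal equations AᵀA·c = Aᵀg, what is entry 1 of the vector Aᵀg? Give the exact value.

Entry 1 ↔ basis 1, so (Aᵀg)_{1} = Σᵢ gᵢ = (1)·(-4) + (1)·(0) + (1)·(3) + (1)·(2) + (1)·(8) + (1)·(11) = 20.

20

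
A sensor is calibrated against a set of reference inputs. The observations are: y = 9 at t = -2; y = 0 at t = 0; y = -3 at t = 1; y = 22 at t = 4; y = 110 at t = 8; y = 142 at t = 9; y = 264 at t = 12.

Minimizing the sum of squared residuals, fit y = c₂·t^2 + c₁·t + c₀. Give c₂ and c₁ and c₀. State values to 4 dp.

Sums needed: Σt^2·t^2 = 31666, Σt^2·t = 3026, Σt^2 = 310, Σt·t = 310, Σt = 32, Σ1 = 7.
And Σt^2·y = 56943, Σt·y = 5393, Σy = 544.
Solving the 3×3 system (Gaussian elimination) gives c₂ = 204955/101556, c₁ = -211387/101556, c₀ = -108943/50778.

c₂ = 2.0181, c₁ = -2.0815, c₀ = -2.1455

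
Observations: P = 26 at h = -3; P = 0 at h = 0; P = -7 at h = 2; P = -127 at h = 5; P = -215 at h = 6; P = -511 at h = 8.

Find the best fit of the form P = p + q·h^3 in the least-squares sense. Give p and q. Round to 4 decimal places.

p = -0.3407, q = -0.9975

Forming MᵀM = [[6, 834]; [834, 325218]] and MᵀP = [-834, -324705]ᵀ gives MᵀM·[p, q]ᵀ = MᵀP.
Eliminating q: 325218·(row 1) − 834·(row 2) gives 1255752·p = 325218·(-834) − 834·(-324705) = -427842, so p = -23769/69764.
Then q = ((-324705) − 834·(-23769/69764))/325218 = -69593/69764.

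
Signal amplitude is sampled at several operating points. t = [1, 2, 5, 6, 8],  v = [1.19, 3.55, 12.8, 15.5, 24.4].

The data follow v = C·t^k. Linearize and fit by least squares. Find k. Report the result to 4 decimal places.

Linearized form: ln v = k·ln t + ln C. From the 5 transformed points,
Σln t = 6.1738, Σ(ln t)² = 10.6052, Σln v = 9.9258, Σln t·ln v = 16.5352.
Normal system: [[10.6052, 6.1738]; [6.1738, 5]]·[k, ln C]ᵀ = [16.5352, 9.9258]ᵀ.
Δ = 10.6052·5 − (6.1738)² = 14.9105; k = (16.5352·5 − 6.1738·9.9258)/14.9105 = 1.43500, ln C = (10.6052·9.9258 − 6.1738·16.5352)/14.9105 = 0.21327.

k = 1.4350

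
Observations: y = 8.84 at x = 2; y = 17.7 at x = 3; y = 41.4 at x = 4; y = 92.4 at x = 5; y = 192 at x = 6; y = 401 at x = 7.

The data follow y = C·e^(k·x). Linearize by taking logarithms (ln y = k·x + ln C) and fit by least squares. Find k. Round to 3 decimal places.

Taking logs, ln y = k·x + ln C, so regress ln y on x.
Σx = 27.0000, Σ(x)² = 139.0000, Σln y = 24.5537, Σx·ln y = 124.0057.
Equations: 139.0000·k + 27.0000·ln C = 124.0057;  27.0000·k + 6·ln C = 24.5537.
Solving (det = 105.0000): k = 0.77223, ln C = 0.61726.

k = 0.772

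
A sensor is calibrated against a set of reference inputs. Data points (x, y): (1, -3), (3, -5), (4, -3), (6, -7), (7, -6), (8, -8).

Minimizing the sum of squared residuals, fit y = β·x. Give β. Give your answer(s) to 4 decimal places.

From the data, Σx·x = 175.
Right-hand side: Σx·y = -178.
MᵀM·[β]ᵀ = Mᵀy becomes [[175]]·[β]ᵀ = [-178]ᵀ.
Hence β = -178 / 175 ≈ -1.01714.

β = -1.0171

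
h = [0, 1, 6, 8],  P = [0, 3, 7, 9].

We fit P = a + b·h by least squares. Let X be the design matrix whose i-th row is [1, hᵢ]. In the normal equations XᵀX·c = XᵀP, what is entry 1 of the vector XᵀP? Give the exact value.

19

Entry 1 ↔ basis 1, so (XᵀP)_{1} = Σᵢ Pᵢ = (1)·(0) + (1)·(3) + (1)·(7) + (1)·(9) = 19.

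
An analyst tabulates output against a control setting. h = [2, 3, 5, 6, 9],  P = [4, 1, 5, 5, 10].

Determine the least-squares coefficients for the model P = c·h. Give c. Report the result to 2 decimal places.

c = 1.01

XᵀX·[c]ᵀ = XᵀP reads: 155·c = 156.
(Σh·h = 155, Σh·P = 156.)
c = 156/155 = 1.00645.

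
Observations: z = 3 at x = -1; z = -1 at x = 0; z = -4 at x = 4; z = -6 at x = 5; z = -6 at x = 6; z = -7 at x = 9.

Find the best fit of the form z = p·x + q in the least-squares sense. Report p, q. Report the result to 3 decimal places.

p = -0.953, q = 0.153

MᵀM·[p, q]ᵀ = Mᵀz reads: 159·p + 23·q = -148;  23·p + 6·q = -21.
(Σx·x = 159, Σx = 23, Σ1 = 6, Σx·z = -148, Σz = -21.)
Δ = 159·6 − 23² = 425.
p = ((-148)·6 − 23·(-21))/425 = -81/85; q = (159·(-21) − 23·(-148))/425 = 13/85.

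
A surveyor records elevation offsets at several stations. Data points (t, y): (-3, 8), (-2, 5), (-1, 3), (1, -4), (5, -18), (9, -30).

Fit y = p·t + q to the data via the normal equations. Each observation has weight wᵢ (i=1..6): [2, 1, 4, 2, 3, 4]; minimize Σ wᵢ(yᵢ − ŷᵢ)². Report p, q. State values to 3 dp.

The normal system AᵀWA·[p, q]ᵀ = AᵀWy is [[427, 41]; [41, 16]]·[p, q]ᵀ = [-1428, -149]ᵀ.
det = 427·16 − 41² = 5151.
p = ((-1428)·16 − 41·(-149))/5151 = -16739/5151; q = (427·(-149) − 41·(-1428))/5151 = -5075/5151.

p = -3.250, q = -0.985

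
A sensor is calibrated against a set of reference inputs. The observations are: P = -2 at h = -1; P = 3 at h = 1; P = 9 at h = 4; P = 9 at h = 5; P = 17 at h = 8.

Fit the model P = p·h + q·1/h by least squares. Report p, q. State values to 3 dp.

p = 2.055, q = 0.425

The normal system AᵀA·[p, q]ᵀ = AᵀP is [[107, 5]; [5, 3389/1600]]·[p, q]ᵀ = [222, 447/40]ᵀ.
Δ = 107·(3389/1600) − 5² = 322623/1600.
p = (222·(3389/1600) − 5·(447/40))/(322623/1600) = 24554/11949; q = (107·(447/40) − 5·222)/(322623/1600) = 5080/11949.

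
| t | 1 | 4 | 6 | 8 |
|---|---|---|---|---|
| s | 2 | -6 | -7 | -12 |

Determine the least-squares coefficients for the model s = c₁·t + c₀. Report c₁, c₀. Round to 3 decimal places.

With design matrix X, XᵀX = [[117, 19]; [19, 4]] and Xᵀs = [-160, -23]ᵀ.
det = 117·4 − 19² = 107.
c₁ = ((-160)·4 − 19·(-23))/107 = -203/107; c₀ = (117·(-23) − 19·(-160))/107 = 349/107.

c₁ = -1.897, c₀ = 3.262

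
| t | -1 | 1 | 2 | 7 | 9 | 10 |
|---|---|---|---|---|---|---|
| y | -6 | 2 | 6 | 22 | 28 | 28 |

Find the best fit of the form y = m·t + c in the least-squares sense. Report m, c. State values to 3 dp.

m = 3.158, c = -1.405

Entries of AᵀA: Σt·t = 236, Σt = 28, Σ1 = 6.
Moment sums: Σt·y = 706, Σy = 80.
AᵀA·[m, c]ᵀ = Aᵀy becomes [[236, 28]; [28, 6]]·[m, c]ᵀ = [706, 80]ᵀ.
Δ = 236·6 − 28² = 632.
m = (706·6 − 28·80)/632 = 499/158; c = (236·80 − 28·706)/632 = -111/79.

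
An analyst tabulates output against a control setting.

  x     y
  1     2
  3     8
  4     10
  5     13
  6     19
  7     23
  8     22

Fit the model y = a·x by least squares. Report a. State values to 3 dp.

a = 2.910

With design matrix A, AᵀA = [[200]] and Aᵀy = [582]ᵀ.
a = 582/200 = 2.91.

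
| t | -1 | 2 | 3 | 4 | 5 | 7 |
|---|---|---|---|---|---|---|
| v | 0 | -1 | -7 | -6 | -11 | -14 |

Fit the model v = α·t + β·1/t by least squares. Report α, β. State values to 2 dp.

α = -2.08, β = 2.64

The normal system MᵀM·[α, β]ᵀ = Mᵀv is [[104, 6]; [6, 261781/176400]]·[α, β]ᵀ = [-200, -128/15]ᵀ.
Eliminating β: (261781/176400)·(row 1) − 6·(row 2) gives (2609353/22050)·α = (261781/176400)·(-200) − 6·(-128/15) = -1083113/4410, so α = -5415565/2609353.
Then β = ((-128/15) − 6·(-5415565/2609353))/(261781/176400) = 6891360/2609353.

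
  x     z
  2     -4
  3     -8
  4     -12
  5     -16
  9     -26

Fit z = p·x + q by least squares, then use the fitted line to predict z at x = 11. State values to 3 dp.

Entries of AᵀA: Σx·x = 135, Σx = 23, Σ1 = 5.
Moment sums: Σx·z = -394, Σz = -66.
det = 135·5 − 23² = 146.
p = ((-394)·5 − 23·(-66))/146 = -226/73; q = (135·(-66) − 23·(-394))/146 = 76/73.
At x = 11: ẑ = (-226/73)·(11) + (76/73)·(1) = -2410/73.

ẑ = -33.014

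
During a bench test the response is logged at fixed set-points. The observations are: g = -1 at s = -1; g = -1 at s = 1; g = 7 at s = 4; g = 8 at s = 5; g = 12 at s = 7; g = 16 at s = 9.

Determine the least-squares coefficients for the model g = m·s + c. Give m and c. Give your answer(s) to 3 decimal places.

Setting ∂/∂m … = 0 gives: 173·m + 25·c = 296;  25·m + 6·c = 41.
Determinant 173·6 − 25² = 413.
m = (296·6 − 25·41)/413 = 751/413; c = (173·41 − 25·296)/413 = -307/413.

m = 1.818, c = -0.743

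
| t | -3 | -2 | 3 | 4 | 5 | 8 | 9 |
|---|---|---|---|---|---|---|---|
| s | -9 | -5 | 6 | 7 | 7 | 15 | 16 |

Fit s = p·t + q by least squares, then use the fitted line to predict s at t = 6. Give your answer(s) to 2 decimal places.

Normal-equation sums: Σt·t = 208, Σt = 24, Σ1 = 7.
And Σt·s = 382, Σs = 37.
Normal equations: [[208, 24]; [24, 7]]·[p, q]ᵀ = [382, 37]ᵀ.
Determinant 208·7 − 24² = 880.
p = (382·7 − 24·37)/880 = 893/440; q = (208·37 − 24·382)/880 = -92/55.
At t = 6: ŝ = (893/440)·(6) + (-92/55)·(1) = 2311/220.

ŝ = 10.50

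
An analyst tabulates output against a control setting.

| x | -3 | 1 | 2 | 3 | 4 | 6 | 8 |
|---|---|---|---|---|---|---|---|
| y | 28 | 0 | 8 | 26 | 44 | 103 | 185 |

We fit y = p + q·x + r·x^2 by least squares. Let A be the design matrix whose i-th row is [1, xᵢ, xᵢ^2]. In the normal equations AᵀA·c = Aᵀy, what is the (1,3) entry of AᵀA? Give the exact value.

139

Row 1 ↔ basis 1, column 3 ↔ basis x^2, so (AᵀA)_{1,3} = Σᵢ x^2 = (1)·(9) + (1)·(1) + (1)·(4) + (1)·(9) + (1)·(16) + (1)·(36) + (1)·(64) = 139.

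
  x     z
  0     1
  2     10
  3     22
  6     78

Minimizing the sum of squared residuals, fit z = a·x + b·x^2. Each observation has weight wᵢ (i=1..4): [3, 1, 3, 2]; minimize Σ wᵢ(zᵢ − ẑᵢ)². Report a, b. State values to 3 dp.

Compute the Gram sums: Σwᵢ·x·x = 103, Σwᵢ·x·x^2 = 521, Σwᵢ·x^2·x^2 = 2851.
Moment sums: Σwᵢ·x·z = 1154, Σwᵢ·x^2·z = 6250.
So MᵀWM·[a, b]ᵀ = MᵀWz: [[103, 521]; [521, 2851]]·[a, b]ᵀ = [1154, 6250]ᵀ.
Eliminating b: 2851·(row 1) − 521·(row 2) gives 22212·a = 2851·1154 − 521·6250 = 33804, so a = 939/617.
Then b = (6250 − 521·(939/617))/2851 = 1181/617.

a = 1.522, b = 1.914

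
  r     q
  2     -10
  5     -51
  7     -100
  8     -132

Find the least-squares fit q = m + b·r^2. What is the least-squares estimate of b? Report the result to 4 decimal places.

b = -2.0322

Sums needed: Σ1 = 4, Σr^2 = 142, Σr^2·r^2 = 7138.
For Xᵀq: Σq = -293, Σr^2·q = -14663.
Normal equations: [[4, 142]; [142, 7138]]·[m, b]ᵀ = [-293, -14663]ᵀ.
det = 4·7138 − 142² = 8388.
m = ((-293)·7138 − 142·(-14663))/8388 = -258/233; b = (4·(-14663) − 142·(-293))/8388 = -947/466.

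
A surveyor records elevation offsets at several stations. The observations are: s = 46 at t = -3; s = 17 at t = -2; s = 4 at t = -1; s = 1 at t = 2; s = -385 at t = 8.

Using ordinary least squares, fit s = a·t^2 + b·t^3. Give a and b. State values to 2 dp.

From the data, Σt^2·t^2 = 4210, Σt^2·t^3 = 32524, Σt^3·t^3 = 263002.
Moment sums: Σt^2·s = -24150, Σt^3·s = -198494.
Normal equations: [[4210, 32524]; [32524, 263002]]·[a, b]ᵀ = [-24150, -198494]ᵀ.
det = 4210·263002 − 32524² = 49427844.
a = ((-24150)·263002 − 32524·(-198494))/49427844 = 26080139/12356961; b = (4210·(-198494) − 32524·(-24150))/49427844 = -12551285/12356961.

a = 2.11, b = -1.02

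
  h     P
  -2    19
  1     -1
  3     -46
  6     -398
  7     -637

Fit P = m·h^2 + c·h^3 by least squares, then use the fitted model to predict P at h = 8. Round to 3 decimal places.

P̂ = -958.273

AᵀA·[m, c]ᵀ = AᵀP reads: 3795·m + 24795·c = -45880;  24795·m + 165099·c = -305854.
det = 3795·165099 − 24795² = 11758680.
m = ((-45880)·165099 − 24795·(-305854))/11758680 = 296927/391956; c = (3795·(-305854) − 24795·(-45880))/11758680 = -770711/391956.
At h = 8: P̂ = (296927/391956)·(64) + (-770711/391956)·(512) = -93900176/97989.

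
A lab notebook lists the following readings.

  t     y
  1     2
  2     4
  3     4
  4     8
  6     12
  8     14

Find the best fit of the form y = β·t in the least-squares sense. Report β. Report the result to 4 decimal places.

β = 1.8308

The normal equations are: 130·β = 238.
Hence β = 238 / 130 ≈ 1.83077.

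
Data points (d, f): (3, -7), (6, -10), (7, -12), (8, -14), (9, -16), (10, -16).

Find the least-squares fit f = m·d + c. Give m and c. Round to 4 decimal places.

m = -1.4108, c = -2.3892

The normal equations are: 339·m + 43·c = -581;  43·m + 6·c = -75.
Eliminating c: 6·(row 1) − 43·(row 2) gives 185·m = 6·(-581) − 43·(-75) = -261, so m = -261/185.
Then c = ((-75) − 43·(-261/185))/6 = -442/185.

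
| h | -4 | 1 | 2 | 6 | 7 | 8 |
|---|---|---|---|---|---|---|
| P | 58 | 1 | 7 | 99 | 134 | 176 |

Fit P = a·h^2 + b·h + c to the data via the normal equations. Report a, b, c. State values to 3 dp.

a = 3.039, b = -2.186, c = 0.347

From the data, Σh^2·h^2 = 8066, Σh^2·h = 1016, Σh^2 = 170, Σh·h = 170, Σh = 20, Σ1 = 6.
Right-hand side: Σh^2·P = 22351, Σh·P = 2723, ΣP = 475.
XᵀX·[a, b, c]ᵀ = XᵀP becomes [[8066, 1016, 170]; [1016, 170, 20]; [170, 20, 6]]·[a, b, c]ᵀ = [22351, 2723, 475]ᵀ.
Row-reducing yields a = 152557/50199, b = -219461/100398, c = 11605/33466.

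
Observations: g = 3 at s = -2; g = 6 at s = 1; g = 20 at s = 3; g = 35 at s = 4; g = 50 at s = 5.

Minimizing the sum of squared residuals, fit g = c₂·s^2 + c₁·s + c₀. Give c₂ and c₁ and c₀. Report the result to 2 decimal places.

Compute the Gram sums: Σs^2·s^2 = 979, Σs^2·s = 209, Σs^2 = 55, Σs·s = 55, Σs = 11, Σ1 = 5.
For Aᵀg: Σs^2·g = 2008, Σs·g = 450, Σg = 114.
Normal equations: [[979, 209, 55]; [209, 55, 11]; [55, 11, 5]]·[c₂, c₁, c₀]ᵀ = [2008, 450, 114]ᵀ.
Solving the 3×3 system (Gaussian elimination) gives c₂ = 647/429, c₁ = 926/429, c₀ = 19/13.

c₂ = 1.51, c₁ = 2.16, c₀ = 1.46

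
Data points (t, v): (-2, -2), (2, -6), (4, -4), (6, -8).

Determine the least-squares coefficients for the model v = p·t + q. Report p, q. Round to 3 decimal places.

Forming MᵀM = [[60, 10]; [10, 4]] and Mᵀv = [-72, -20]ᵀ gives MᵀM·[p, q]ᵀ = Mᵀv.
Δ = 60·4 − 10² = 140.
p = ((-72)·4 − 10·(-20))/140 = -22/35; q = (60·(-20) − 10·(-72))/140 = -24/7.

p = -0.629, q = -3.429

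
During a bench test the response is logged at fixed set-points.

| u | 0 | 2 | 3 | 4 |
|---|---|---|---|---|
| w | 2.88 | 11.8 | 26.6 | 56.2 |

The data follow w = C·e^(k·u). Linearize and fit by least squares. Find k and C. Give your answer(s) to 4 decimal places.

k = 0.7445, C = 2.8118

Linearized form: ln w = k·u + ln C. From the 4 transformed points,
Sums: Σu = 9.0000, Σ(u)² = 29.0000, Σln w = 10.8357, Σu·ln w = 30.8946.
Normal system: [[29.0000, 9.0000]; [9.0000, 4]]·[k, ln C]ᵀ = [30.8946, 10.8357]ᵀ.
Δ = 29.0000·4 − (9.0000)² = 35.0000; k = (30.8946·4 − 9.0000·10.8357)/35.0000 = 0.74448, ln C = (29.0000·10.8357 − 9.0000·30.8946)/35.0000 = 1.03384, so C = exp(1.03384) = 2.81184.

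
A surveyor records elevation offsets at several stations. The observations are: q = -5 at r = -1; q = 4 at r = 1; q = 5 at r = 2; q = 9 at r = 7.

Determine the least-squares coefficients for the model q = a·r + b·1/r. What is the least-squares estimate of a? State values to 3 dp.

From the data, Σr·r = 55, Σr·1/r = 4, Σ1/r·1/r = 445/196.
Moment sums: Σr·q = 82, Σ1/r·q = 179/14.
Normal equations: [[55, 4]; [4, 445/196]]·[a, b]ᵀ = [82, 179/14]ᵀ.
Eliminating b: (445/196)·(row 1) − 4·(row 2) gives (21339/196)·a = (445/196)·82 − 4·(179/14) = 13233/98, so a = 8822/7113.
Then b = ((179/14) − 4·(8822/7113))/(445/196) = 24514/7113.

a = 1.240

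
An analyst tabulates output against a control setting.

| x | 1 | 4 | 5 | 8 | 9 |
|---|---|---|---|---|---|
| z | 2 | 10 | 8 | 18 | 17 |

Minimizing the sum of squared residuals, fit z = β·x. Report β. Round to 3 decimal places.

Sums needed: Σx·x = 187.
Right-hand side: Σx·z = 379.
Hence β = 379 / 187 ≈ 2.02674.

β = 2.027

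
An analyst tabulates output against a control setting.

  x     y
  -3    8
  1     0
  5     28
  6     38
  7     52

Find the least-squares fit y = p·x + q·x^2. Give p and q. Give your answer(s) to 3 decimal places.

p = 0.349, q = 1.012

Setting ∂/∂p … = 0 gives: 120·p + 658·q = 708;  658·p + 4404·q = 4688.
(Σx·x = 120, Σx·x^2 = 658, Σx^2·x^2 = 4404, Σx·y = 708, Σx^2·y = 4688.)
Eliminating q: 4404·(row 1) − 658·(row 2) gives 95516·p = 4404·708 − 658·4688 = 33328, so p = 8332/23879.
Then q = (4688 − 658·(8332/23879))/4404 = 24174/23879.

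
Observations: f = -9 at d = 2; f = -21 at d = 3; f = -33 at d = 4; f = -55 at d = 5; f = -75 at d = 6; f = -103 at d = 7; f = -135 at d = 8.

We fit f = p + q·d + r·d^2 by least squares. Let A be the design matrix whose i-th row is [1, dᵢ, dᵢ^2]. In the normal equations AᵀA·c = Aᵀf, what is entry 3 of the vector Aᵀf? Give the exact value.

-18515

Entry 3 ↔ basis d^2, so (Aᵀf)_{3} = Σᵢ (d^2)·fᵢ = (4)·(-9) + (9)·(-21) + (16)·(-33) + (25)·(-55) + (36)·(-75) + (49)·(-103) + (64)·(-135) = -18515.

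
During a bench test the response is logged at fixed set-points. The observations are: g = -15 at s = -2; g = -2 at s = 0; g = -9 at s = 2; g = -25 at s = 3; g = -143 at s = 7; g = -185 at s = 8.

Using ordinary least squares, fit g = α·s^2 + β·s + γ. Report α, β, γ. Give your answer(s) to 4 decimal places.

Compute the Gram sums: Σs^2·s^2 = 6610, Σs^2·s = 882, Σs^2 = 130, Σs·s = 130, Σs = 18, Σ1 = 6.
For Aᵀg: Σs^2·g = -19168, Σs·g = -2544, Σg = -379.
Solving the 3×3 system (Gaussian elimination) gives α = -6583/2167, β = 9993/8668, γ = -6981/8668.

α = -3.0378, β = 1.1529, γ = -0.8054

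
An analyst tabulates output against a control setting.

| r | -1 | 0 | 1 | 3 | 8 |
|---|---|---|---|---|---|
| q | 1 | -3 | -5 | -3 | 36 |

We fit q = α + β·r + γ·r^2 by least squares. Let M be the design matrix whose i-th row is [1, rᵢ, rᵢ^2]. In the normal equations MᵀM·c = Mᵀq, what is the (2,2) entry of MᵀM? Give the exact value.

75

Row 2 ↔ basis r, column 2 ↔ basis r, so (MᵀM)_{2,2} = Σᵢ (r)·(r) = (-1)·(-1) + (0)·(0) + (1)·(1) + (3)·(3) + (8)·(8) = 75.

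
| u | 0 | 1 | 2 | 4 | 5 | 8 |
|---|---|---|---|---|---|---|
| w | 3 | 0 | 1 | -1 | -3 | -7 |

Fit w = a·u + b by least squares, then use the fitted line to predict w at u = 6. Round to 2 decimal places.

ŵ = -4.22

The normal system XᵀX·[a, b]ᵀ = Xᵀw is [[110, 20]; [20, 6]]·[a, b]ᵀ = [-73, -7]ᵀ.
Eliminating b: 6·(row 1) − 20·(row 2) gives 260·a = 6·(-73) − 20·(-7) = -298, so a = -149/130.
Then b = ((-7) − 20·(-149/130))/6 = 69/26.
At u = 6: ŵ = (-149/130)·(6) + (69/26)·(1) = -549/130.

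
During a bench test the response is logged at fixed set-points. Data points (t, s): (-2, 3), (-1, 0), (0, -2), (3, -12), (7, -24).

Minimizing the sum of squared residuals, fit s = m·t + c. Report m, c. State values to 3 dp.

With design matrix X, XᵀX = [[63, 7]; [7, 5]] and Xᵀs = [-210, -35]ᵀ.
Eliminating c: 5·(row 1) − 7·(row 2) gives 266·m = 5·(-210) − 7·(-35) = -805, so m = -115/38.
Then c = ((-35) − 7·(-115/38))/5 = -105/38.

m = -3.026, c = -2.763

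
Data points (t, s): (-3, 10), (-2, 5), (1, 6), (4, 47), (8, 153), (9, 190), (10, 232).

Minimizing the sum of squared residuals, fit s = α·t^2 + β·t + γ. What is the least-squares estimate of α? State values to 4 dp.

The normal system AᵀA·[α, β, γ]ᵀ = Aᵀs is [[21011, 2271, 275]; [2271, 275, 27]; [275, 27, 7]]·[α, β, γ]ᵀ = [49250, 5408, 643]ᵀ.
Inverting the 3×3 Gram matrix, [α, β, γ]ᵀ = [971595/488636, 1491005/488636, 240971/122159]ᵀ.

α = 1.9884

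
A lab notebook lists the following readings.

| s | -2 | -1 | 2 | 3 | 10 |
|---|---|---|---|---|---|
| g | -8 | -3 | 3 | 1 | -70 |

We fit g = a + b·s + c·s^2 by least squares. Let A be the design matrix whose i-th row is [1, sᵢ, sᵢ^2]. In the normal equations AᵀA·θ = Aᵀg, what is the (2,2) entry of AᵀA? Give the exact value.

Row 2 ↔ basis s, column 2 ↔ basis s, so (AᵀA)_{2,2} = Σᵢ (s)·(s) = (-2)·(-2) + (-1)·(-1) + (2)·(2) + (3)·(3) + (10)·(10) = 118.

118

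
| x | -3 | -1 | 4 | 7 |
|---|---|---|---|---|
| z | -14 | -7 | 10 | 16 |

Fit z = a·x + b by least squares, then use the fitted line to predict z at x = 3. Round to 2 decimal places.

ẑ = 5.08

Setting ∂/∂a … = 0 gives: 75·a + 7·b = 201;  7·a + 4·b = 5.
Determinant 75·4 − 7² = 251.
a = (201·4 − 7·5)/251 = 769/251; b = (75·5 − 7·201)/251 = -1032/251.
At x = 3: ẑ = (769/251)·(3) + (-1032/251)·(1) = 1275/251.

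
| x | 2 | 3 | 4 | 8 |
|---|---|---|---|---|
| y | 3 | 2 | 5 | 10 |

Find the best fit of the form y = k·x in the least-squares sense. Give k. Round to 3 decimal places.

Setting ∂/∂k … = 0 gives: 93·k = 112.
(Σx·x = 93, Σx·y = 112.)
Hence k = 112 / 93 ≈ 1.2043.

k = 1.204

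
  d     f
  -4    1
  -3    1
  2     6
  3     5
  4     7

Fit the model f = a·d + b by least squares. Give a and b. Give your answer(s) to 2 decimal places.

a = 0.75, b = 3.70

XᵀX·[a, b]ᵀ = Xᵀf reads: 54·a + 2·b = 48;  2·a + 5·b = 20.
det = 54·5 − 2² = 266.
a = (48·5 − 2·20)/266 = 100/133; b = (54·20 − 2·48)/266 = 492/133.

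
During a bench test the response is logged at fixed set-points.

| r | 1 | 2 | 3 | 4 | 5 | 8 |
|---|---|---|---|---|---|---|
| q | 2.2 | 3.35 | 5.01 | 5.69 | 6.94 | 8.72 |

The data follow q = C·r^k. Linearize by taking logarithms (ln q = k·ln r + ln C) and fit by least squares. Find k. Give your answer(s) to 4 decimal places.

k = 0.6846

Let Y = ln q. Fitting Y = k·ln r + ln C by least squares:
AᵀA = [[10.5236, 6.8669]; [6.8669, 6]], rhs = [12.6399, 9.4505]ᵀ  (here Σln r = 6.8669, Σ(ln r)² = 10.5236, Σln q = 9.4505, Σln r·ln q = 12.6399).
Slope k = (n·Σln r·ln q − Σln r·Σln q)/(n·Σ(ln r)² − (Σln r)²) = (6·12.6399 − 6.8669·9.4505)/15.9867 = 0.68456; ln C = (Σln q − k·Σln r)/n = 0.79161.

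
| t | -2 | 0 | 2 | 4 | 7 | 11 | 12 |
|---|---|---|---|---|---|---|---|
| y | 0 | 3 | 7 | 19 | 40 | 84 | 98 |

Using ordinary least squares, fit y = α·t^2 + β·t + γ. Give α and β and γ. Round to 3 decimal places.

α = 0.500, β = 1.956, γ = 2.198

XᵀX·[α, β, γ]ᵀ = Xᵀy reads: 38066·α + 3466·β + 338·γ = 26568;  3466·α + 338·β + 34·γ = 2470;  338·α + 34·β + 7·γ = 251.
(Σt^2·t^2 = 38066, Σt^2·t = 3466, Σt^2 = 338, Σt·t = 338, Σt = 34, Σ1 = 7, Σt^2·y = 26568, Σt·y = 2470, Σy = 251.)
Inverting the 3×3 Gram matrix, [α, β, γ]ᵀ = [75449/150792, 1474591/753960, 69042/31415]ᵀ.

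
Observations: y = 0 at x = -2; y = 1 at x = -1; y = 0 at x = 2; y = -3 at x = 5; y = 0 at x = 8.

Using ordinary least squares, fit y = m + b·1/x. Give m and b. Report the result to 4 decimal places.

Entries of MᵀM: Σ1 = 5, Σ1/x = -27/40, Σ1/x·1/x = 2489/1600.
Moment sums: Σy = -2, Σ1/x·y = -8/5.
So MᵀM·[m, b]ᵀ = Mᵀy: [[5, -27/40]; [-27/40, 2489/1600]]·[m, b]ᵀ = [-2, -8/5]ᵀ.
Δ = 5·(2489/1600) − (-27/40)² = 2929/400.
m = ((-2)·(2489/1600) − (-27/40)·(-8/5))/(2929/400) = -3353/5858; b = (5·(-8/5) − (-27/40)·(-2))/(2929/400) = -3740/2929.

m = -0.5724, b = -1.2769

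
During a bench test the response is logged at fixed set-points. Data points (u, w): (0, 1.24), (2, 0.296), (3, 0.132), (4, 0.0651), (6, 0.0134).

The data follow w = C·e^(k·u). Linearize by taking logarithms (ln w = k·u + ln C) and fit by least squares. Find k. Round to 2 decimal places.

Let Y = ln w. Fitting Y = k·u + ln C by least squares:
AᵀA = [[65.0000, 15.0000]; [15.0000, 5]], rhs = [-45.3120, -10.0716]ᵀ  (here Σu = 15.0000, Σ(u)² = 65.0000, Σln w = -10.0716, Σu·ln w = -45.3120).
Solving (det = 100.0000): k = -0.75486, ln C = 0.25028.

k = -0.75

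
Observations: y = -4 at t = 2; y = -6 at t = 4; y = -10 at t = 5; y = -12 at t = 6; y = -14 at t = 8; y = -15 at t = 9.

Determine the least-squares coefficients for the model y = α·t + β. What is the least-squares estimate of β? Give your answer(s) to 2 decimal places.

β = -0.76

AᵀA·[α, β]ᵀ = Aᵀy reads: 226·α + 34·β = -401;  34·α + 6·β = -61.
Δ = 226·6 − 34² = 200.
α = ((-401)·6 − 34·(-61))/200 = -83/50; β = (226·(-61) − 34·(-401))/200 = -19/25.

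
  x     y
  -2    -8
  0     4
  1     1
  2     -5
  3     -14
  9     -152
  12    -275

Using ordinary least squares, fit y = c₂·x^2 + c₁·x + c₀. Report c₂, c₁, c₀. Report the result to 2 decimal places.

c₂ = -1.98, c₁ = 0.72, c₀ = 2.20

From the data, Σx^2·x^2 = 27411, Σx^2·x = 2485, Σx^2 = 243, Σx·x = 243, Σx = 25, Σ1 = 7.
For Mᵀy: Σx^2·y = -52089, Σx·y = -4703, Σy = -449.
Normal equations: [[27411, 2485, 243]; [2485, 243, 25]; [243, 25, 7]]·[c₂, c₁, c₀]ᵀ = [-52089, -4703, -449]ᵀ.
Inverting the 3×3 Gram matrix, [c₂, c₁, c₀]ᵀ = [-261933/131969, 94686/131969, 289784/131969]ᵀ.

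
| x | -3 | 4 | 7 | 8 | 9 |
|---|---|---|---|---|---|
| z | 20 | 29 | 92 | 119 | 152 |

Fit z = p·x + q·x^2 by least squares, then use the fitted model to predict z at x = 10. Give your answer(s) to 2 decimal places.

ẑ = 188.62

Normal-equation sums: Σx·x = 219, Σx·x^2 = 1621, Σx^2·x^2 = 13395.
Moment sums: Σx·z = 3020, Σx^2·z = 25080.
det = 219·13395 − 1621² = 305864.
p = (3020·13395 − 1621·25080)/305864 = -50445/76466; q = (219·25080 − 1621·3020)/305864 = 149275/76466.
At x = 10: ẑ = (-50445/76466)·(10) + (149275/76466)·(100) = 7211525/38233.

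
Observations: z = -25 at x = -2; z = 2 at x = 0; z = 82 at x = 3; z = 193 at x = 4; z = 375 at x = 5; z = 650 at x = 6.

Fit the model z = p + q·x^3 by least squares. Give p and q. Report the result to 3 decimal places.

p = 0.496, q = 3.005

The normal system MᵀM·[p, q]ᵀ = Mᵀz is [[6, 424]; [424, 67170]]·[p, q]ᵀ = [1277, 202041]ᵀ.
det = 6·67170 − 424² = 223244.
p = (1277·67170 − 424·202041)/223244 = 55353/111622; q = (6·202041 − 424·1277)/223244 = 335399/111622.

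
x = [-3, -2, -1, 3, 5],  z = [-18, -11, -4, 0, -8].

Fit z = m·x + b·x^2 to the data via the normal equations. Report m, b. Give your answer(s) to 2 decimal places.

m = 3.17, b = -0.97

From the data, Σx·x = 48, Σx·x^2 = 116, Σx^2·x^2 = 804.
Right-hand side: Σx·z = 40, Σx^2·z = -410.
Determinant 48·804 − 116² = 25136.
m = (40·804 − 116·(-410))/25136 = 9965/3142; b = (48·(-410) − 116·40)/25136 = -1520/1571.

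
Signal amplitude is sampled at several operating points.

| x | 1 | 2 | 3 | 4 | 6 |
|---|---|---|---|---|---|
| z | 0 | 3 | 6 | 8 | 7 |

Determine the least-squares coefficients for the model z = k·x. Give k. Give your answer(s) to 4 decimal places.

Setting ∂/∂k … = 0 gives: 66·k = 98.
(Σx·x = 66, Σx·z = 98.)
k = 98/66 = 1.48485.

k = 1.4848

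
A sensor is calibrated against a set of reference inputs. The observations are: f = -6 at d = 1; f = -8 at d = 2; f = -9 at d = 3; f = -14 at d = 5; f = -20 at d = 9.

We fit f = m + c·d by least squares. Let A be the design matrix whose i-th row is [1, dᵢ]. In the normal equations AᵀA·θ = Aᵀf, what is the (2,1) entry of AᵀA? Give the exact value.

20

Row 2 ↔ basis d, column 1 ↔ basis 1, so (AᵀA)_{2,1} = Σᵢ d = (1)·(1) + (2)·(1) + (3)·(1) + (5)·(1) + (9)·(1) = 20.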